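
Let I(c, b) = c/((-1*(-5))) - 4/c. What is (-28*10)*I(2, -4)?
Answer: 448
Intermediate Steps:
I(c, b) = -4/c + c/5 (I(c, b) = c/5 - 4/c = -4/c + c/5)
(-28*10)*I(2, -4) = (-28*10)*(-4/2 + (⅕)*2) = -280*(-4*½ + ⅖) = -280*(-2 + ⅖) = -280*(-8/5) = 448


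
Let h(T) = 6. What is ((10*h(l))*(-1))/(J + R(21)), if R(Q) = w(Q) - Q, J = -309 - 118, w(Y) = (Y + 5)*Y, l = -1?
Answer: -30/49 ≈ -0.61224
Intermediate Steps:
w(Y) = Y*(5 + Y) (w(Y) = (5 + Y)*Y = Y*(5 + Y))
J = -427
R(Q) = -Q + Q*(5 + Q) (R(Q) = Q*(5 + Q) - Q = -Q + Q*(5 + Q))
((10*h(l))*(-1))/(J + R(21)) = ((10*6)*(-1))/(-427 + 21*(4 + 21)) = (60*(-1))/(-427 + 21*25) = -60/(-427 + 525) = -60/98 = (1/98)*(-60) = -30/49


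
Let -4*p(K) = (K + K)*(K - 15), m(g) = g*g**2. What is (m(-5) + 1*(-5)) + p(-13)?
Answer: -312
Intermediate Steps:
m(g) = g**3
p(K) = -K*(-15 + K)/2 (p(K) = -(K + K)*(K - 15)/4 = -2*K*(-15 + K)/4 = -K*(-15 + K)/2)
(m(-5) + 1*(-5)) + p(-13) = ((-5)**3 + 1*(-5)) + (1/2)*(-13)*(15 - 1*(-13)) = (-125 - 5) + (1/2)*(-13)*(15 + 13) = -130 + (1/2)*(-13)*28 = -130 - 182 = -312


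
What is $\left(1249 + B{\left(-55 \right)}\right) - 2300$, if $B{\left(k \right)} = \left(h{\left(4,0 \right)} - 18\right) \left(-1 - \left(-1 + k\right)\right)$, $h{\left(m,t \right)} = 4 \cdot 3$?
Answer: $-1381$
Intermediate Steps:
$h{\left(m,t \right)} = 12$
$B{\left(k \right)} = 6 k$ ($B{\left(k \right)} = \left(12 - 18\right) \left(-1 - \left(-1 + k\right)\right) = - 6 \left(- k\right) = 6 k$)
$\left(1249 + B{\left(-55 \right)}\right) - 2300 = \left(1249 + 6 \left(-55\right)\right) - 2300 = \left(1249 - 330\right) - 2300 = 919 - 2300 = -1381$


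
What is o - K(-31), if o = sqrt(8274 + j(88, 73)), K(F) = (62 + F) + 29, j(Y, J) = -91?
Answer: -60 + 7*sqrt(167) ≈ 30.460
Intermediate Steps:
K(F) = 91 + F
o = 7*sqrt(167) (o = sqrt(8274 - 91) = sqrt(8183) = 7*sqrt(167) ≈ 90.460)
o - K(-31) = 7*sqrt(167) - (91 - 31) = 7*sqrt(167) - 1*60 = 7*sqrt(167) - 60 = -60 + 7*sqrt(167)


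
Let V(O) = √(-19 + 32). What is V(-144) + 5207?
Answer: 5207 + √13 ≈ 5210.6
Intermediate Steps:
V(O) = √13
V(-144) + 5207 = √13 + 5207 = 5207 + √13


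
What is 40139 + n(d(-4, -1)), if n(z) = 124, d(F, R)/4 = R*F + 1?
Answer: 40263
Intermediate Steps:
d(F, R) = 4 + 4*F*R (d(F, R) = 4*(R*F + 1) = 4*(F*R + 1) = 4*(1 + F*R) = 4 + 4*F*R)
40139 + n(d(-4, -1)) = 40139 + 124 = 40263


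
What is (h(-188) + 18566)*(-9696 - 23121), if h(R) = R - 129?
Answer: -598877433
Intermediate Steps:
h(R) = -129 + R
(h(-188) + 18566)*(-9696 - 23121) = ((-129 - 188) + 18566)*(-9696 - 23121) = (-317 + 18566)*(-32817) = 18249*(-32817) = -598877433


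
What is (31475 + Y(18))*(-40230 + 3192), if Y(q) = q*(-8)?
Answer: -1160437578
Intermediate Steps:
Y(q) = -8*q
(31475 + Y(18))*(-40230 + 3192) = (31475 - 8*18)*(-40230 + 3192) = (31475 - 144)*(-37038) = 31331*(-37038) = -1160437578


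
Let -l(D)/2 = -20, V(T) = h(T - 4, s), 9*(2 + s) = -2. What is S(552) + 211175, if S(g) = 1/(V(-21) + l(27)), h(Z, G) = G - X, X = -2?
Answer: 75600659/358 ≈ 2.1118e+5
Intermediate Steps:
s = -20/9 (s = -2 + (⅑)*(-2) = -2 - 2/9 = -20/9 ≈ -2.2222)
h(Z, G) = 2 + G (h(Z, G) = G - 1*(-2) = G + 2 = 2 + G)
V(T) = -2/9 (V(T) = 2 - 20/9 = -2/9)
l(D) = 40 (l(D) = -2*(-20) = 40)
S(g) = 9/358 (S(g) = 1/(-2/9 + 40) = 1/(358/9) = 9/358)
S(552) + 211175 = 9/358 + 211175 = 75600659/358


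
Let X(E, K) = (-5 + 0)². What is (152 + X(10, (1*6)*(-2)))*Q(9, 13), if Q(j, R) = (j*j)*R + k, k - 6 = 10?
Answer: 189213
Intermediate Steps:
k = 16 (k = 6 + 10 = 16)
Q(j, R) = 16 + R*j² (Q(j, R) = (j*j)*R + 16 = j²*R + 16 = R*j² + 16 = 16 + R*j²)
X(E, K) = 25 (X(E, K) = (-5)² = 25)
(152 + X(10, (1*6)*(-2)))*Q(9, 13) = (152 + 25)*(16 + 13*9²) = 177*(16 + 13*81) = 177*(16 + 1053) = 177*1069 = 189213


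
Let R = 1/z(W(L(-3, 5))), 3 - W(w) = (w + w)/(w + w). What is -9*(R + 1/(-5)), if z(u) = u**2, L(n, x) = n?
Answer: -9/20 ≈ -0.45000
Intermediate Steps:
W(w) = 2 (W(w) = 3 - (w + w)/(w + w) = 3 - 2*w/(2*w) = 3 - 2*w*1/(2*w) = 3 - 1*1 = 3 - 1 = 2)
R = 1/4 (R = 1/(2**2) = 1/4 ≈ 0.25000)
-9*(R + 1/(-5)) = -9*(1/4 + 1/(-5)) = -9*(1/4 - 1/5) = -9*1/20 = -9/20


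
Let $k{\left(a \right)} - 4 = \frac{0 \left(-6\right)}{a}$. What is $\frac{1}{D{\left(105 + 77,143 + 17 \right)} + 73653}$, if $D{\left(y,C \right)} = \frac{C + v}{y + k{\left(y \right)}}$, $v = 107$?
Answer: $\frac{62}{4566575} \approx 1.3577 \cdot 10^{-5}$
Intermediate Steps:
$k{\left(a \right)} = 4$ ($k{\left(a \right)} = 4 + \frac{0 \left(-6\right)}{a} = 4 + \frac{0}{a} = 4 + 0 = 4$)
$D{\left(y,C \right)} = \frac{107 + C}{4 + y}$ ($D{\left(y,C \right)} = \frac{C + 107}{y + 4} = \frac{107 + C}{4 + y}$)
$\frac{1}{D{\left(105 + 77,143 + 17 \right)} + 73653} = \frac{1}{\frac{107 + \left(143 + 17\right)}{4 + \left(105 + 77\right)} + 73653} = \frac{1}{\frac{107 + 160}{4 + 182} + 73653} = \frac{1}{\frac{1}{186} \cdot 267 + 73653} = \frac{1}{\frac{89}{62} + 73653} = \frac{1}{\frac{4566575}{62}} = \frac{62}{4566575}$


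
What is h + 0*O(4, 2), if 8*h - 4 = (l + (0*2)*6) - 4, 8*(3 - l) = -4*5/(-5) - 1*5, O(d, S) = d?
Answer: 25/64 ≈ 0.39063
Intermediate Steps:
l = 25/8 (l = 3 - (-4*5/(-5) - 1*5)/8 = 3 - (-20*(-1/5) - 5)/8 = 3 - (4 - 5)/8 = 3 - 1/8*(-1) = 3 + 1/8 = 25/8 ≈ 3.1250)
h = 25/64 (h = 1/2 + ((25/8 + (0*2)*6) - 4)/8 = 1/2 + ((25/8 + 0*6) - 4)/8 = 1/2 + ((25/8 + 0) - 4)/8 = 1/2 + (25/8 - 4)/8 = 1/2 + (1/8)*(-7/8) = 1/2 - 7/64 = 25/64 ≈ 0.39063)
h + 0*O(4, 2) = 25/64 + 0*4 = 25/64 + 0 = 25/64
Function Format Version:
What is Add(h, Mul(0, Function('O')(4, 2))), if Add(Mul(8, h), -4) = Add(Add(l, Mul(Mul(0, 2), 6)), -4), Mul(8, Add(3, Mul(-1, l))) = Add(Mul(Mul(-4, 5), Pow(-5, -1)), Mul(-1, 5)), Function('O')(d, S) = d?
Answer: Rational(25, 64) ≈ 0.39063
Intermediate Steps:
l = Rational(25, 8) (l = Add(3, Mul(Rational(-1, 8), Add(Mul(Mul(-4, 5), Pow(-5, -1)), Mul(-1, 5)))) = Add(3, Mul(Rational(-1, 8), Add(Mul(-20, Rational(-1, 5)), -5))) = Add(3, Mul(Rational(-1, 8), Add(4, -5))) = Add(3, Mul(Rational(-1, 8), -1)) = Add(3, Rational(1, 8)) = Rational(25, 8) ≈ 3.1250)
h = Rational(25, 64) (h = Add(Rational(1, 2), Mul(Rational(1, 8), Add(Add(Rational(25, 8), Mul(Mul(0, 2), 6)), -4))) = Add(Rational(1, 2), Mul(Rational(1, 8), Add(Add(Rational(25, 8), Mul(0, 6)), -4))) = Add(Rational(1, 2), Mul(Rational(1, 8), Add(Add(Rational(25, 8), 0), -4))) = Add(Rational(1, 2), Mul(Rational(1, 8), Add(Rational(25, 8), -4))) = Add(Rational(1, 2), Mul(Rational(1, 8), Rational(-7, 8))) = Add(Rational(1, 2), Rational(-7, 64)) = Rational(25, 64) ≈ 0.39063)
Add(h, Mul(0, Function('O')(4, 2))) = Add(Rational(25, 64), Mul(0, 4)) = Add(Rational(25, 64), 0) = Rational(25, 64)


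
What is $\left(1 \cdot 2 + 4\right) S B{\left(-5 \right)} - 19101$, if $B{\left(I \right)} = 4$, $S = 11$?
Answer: $-18837$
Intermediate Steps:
$\left(1 \cdot 2 + 4\right) S B{\left(-5 \right)} - 19101 = \left(1 \cdot 2 + 4\right) 11 \cdot 4 - 19101 = \left(2 + 4\right) 11 \cdot 4 - 19101 = 6 \cdot 11 \cdot 4 - 19101 = 66 \cdot 4 - 19101 = 264 - 19101 = -18837$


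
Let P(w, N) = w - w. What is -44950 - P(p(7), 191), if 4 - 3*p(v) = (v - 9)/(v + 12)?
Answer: -44950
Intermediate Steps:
p(v) = 4/3 - (-9 + v)/(3*(12 + v)) (p(v) = 4/3 - (v - 9)/(3*(v + 12)) = 4/3 - (-9 + v)/(3*(12 + v)))
P(w, N) = 0
-44950 - P(p(7), 191) = -44950 - 1*0 = -44950 + 0 = -44950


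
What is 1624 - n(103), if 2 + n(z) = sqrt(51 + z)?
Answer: 1626 - sqrt(154) ≈ 1613.6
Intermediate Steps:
n(z) = -2 + sqrt(51 + z)
1624 - n(103) = 1624 - (-2 + sqrt(51 + 103)) = 1624 - (-2 + sqrt(154)) = 1624 + (2 - sqrt(154)) = 1626 - sqrt(154)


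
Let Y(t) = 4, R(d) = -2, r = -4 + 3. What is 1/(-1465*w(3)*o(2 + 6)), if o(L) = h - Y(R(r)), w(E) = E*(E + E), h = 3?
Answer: 1/26370 ≈ 3.7922e-5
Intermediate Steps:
r = -1
w(E) = 2*E² (w(E) = E*(2*E) = 2*E²)
o(L) = -1 (o(L) = 3 - 1*4 = 3 - 4 = -1)
1/(-1465*w(3)*o(2 + 6)) = 1/(-1465*2*3²*(-1)) = 1/(-1465*2*9*(-1)) = 1/(-26370*(-1)) = 1/(-1465*(-18)) = 1/26370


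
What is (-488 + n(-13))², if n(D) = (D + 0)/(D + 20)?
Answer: 11758041/49 ≈ 2.3996e+5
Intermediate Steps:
n(D) = D/(20 + D)
(-488 + n(-13))² = (-488 - 13/(20 - 13))² = (-488 - 13/7)² = (-3429/7)² = 11758041/49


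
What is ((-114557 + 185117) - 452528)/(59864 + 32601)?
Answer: -381968/92465 ≈ -4.1309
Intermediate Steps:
((-114557 + 185117) - 452528)/(59864 + 32601) = (70560 - 452528)/92465 = -381968*1/92465 = -381968/92465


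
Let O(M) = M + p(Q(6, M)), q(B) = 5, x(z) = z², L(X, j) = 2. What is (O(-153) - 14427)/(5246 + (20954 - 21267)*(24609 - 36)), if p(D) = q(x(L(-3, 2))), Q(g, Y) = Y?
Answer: 14575/7686103 ≈ 0.0018963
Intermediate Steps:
p(D) = 5
O(M) = 5 + M (O(M) = M + 5 = 5 + M)
(O(-153) - 14427)/(5246 + (20954 - 21267)*(24609 - 36)) = ((5 - 153) - 14427)/(5246 + (20954 - 21267)*(24609 - 36)) = (-148 - 14427)/(5246 - 313*24573) = -14575/(5246 - 7691349) = -14575/(-7686103) = -14575*(-1/7686103) = 14575/7686103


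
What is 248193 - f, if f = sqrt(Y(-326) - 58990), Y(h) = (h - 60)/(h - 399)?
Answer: 248193 - 2*I*sqrt(310063389)/145 ≈ 2.4819e+5 - 242.88*I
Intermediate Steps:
Y(h) = (-60 + h)/(-399 + h)
f = 2*I*sqrt(310063389)/145 (f = sqrt((-60 - 326)/(-399 - 326) - 58990) = sqrt(-386/(-725) - 58990) = sqrt(-1/725*(-386) - 58990) = sqrt(386/725 - 58990) = sqrt(-42767364/725) = 2*I*sqrt(310063389)/145 ≈ 242.88*I)
248193 - f = 248193 - 2*I*sqrt(310063389)/145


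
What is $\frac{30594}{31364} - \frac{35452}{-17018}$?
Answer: $\frac{408141305}{133438138} \approx 3.0587$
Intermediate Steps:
$\frac{30594}{31364} - \frac{35452}{-17018} = 30594 \cdot \frac{1}{31364} - - \frac{17726}{8509} = \frac{15297}{15682} + \frac{17726}{8509} = \frac{408141305}{133438138}$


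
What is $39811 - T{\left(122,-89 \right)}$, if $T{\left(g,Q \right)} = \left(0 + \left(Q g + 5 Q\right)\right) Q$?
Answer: $-966156$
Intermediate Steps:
$T{\left(g,Q \right)} = Q \left(5 Q + Q g\right)$ ($T{\left(g,Q \right)} = \left(0 + \left(5 Q + Q g\right)\right) Q = \left(5 Q + Q g\right) Q = Q \left(5 Q + Q g\right)$)
$39811 - T{\left(122,-89 \right)} = 39811 - \left(-89\right)^{2} \left(5 + 122\right) = 39811 - 7921 \cdot 127 = 39811 - 1005967 = -966156$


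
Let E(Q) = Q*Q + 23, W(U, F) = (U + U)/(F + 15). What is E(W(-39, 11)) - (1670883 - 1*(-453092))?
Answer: -2123943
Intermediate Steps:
W(U, F) = 2*U/(15 + F) (W(U, F) = (2*U)/(15 + F) = 2*U/(15 + F))
E(Q) = 23 + Q² (E(Q) = Q² + 23 = 23 + Q²)
E(W(-39, 11)) - (1670883 - 1*(-453092)) = (23 + (2*(-39)/(15 + 11))²) - (1670883 - 1*(-453092)) = (23 + (2*(-39)/26)²) - (1670883 + 453092) = (23 + (2*(-39)*(1/26))²) - 1*2123975 = (23 + (-3)²) - 2123975 = (23 + 9) - 2123975 = 32 - 2123975 = -2123943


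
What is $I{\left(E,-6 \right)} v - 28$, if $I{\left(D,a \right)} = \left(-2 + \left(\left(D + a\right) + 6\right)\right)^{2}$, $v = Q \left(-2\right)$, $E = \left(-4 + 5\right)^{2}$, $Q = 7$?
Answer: $-42$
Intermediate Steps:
$E = 1$ ($E = 1^{2} = 1$)
$v = -14$ ($v = 7 \left(-2\right) = -14$)
$I{\left(D,a \right)} = \left(4 + D + a\right)^{2}$ ($I{\left(D,a \right)} = \left(-2 + \left(6 + D + a\right)\right)^{2} = \left(4 + D + a\right)^{2}$)
$I{\left(E,-6 \right)} v - 28 = \left(4 + 1 - 6\right)^{2} \left(-14\right) - 28 = \left(-1\right)^{2} \left(-14\right) - 28 = 1 \left(-14\right) - 28 = -14 - 28 = -42$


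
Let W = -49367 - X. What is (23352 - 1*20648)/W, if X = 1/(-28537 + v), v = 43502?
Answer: -778180/14207253 ≈ -0.054773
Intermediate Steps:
X = 1/14965 (X = 1/(-28537 + 43502) = 1/14965 ≈ 6.6823e-5)
W = -738777156/14965 (W = -49367 - 1*1/14965 = -49367 - 1/14965 = -738777156/14965 ≈ -49367.)
(23352 - 1*20648)/W = (23352 - 1*20648)/(-738777156/14965) = (23352 - 20648)*(-14965/738777156) = 2704*(-14965/738777156) = -778180/14207253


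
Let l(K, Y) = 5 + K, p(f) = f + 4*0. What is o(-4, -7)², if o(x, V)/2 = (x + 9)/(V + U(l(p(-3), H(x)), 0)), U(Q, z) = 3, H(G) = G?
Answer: 25/4 ≈ 6.2500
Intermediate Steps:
p(f) = f (p(f) = f + 0 = f)
o(x, V) = 2*(9 + x)/(3 + V) (o(x, V) = 2*((x + 9)/(V + 3)) = 2*((9 + x)/(3 + V)) = 2*(9 + x)/(3 + V))
o(-4, -7)² = (2*(9 - 4)/(3 - 7))² = (2*5/(-4))² = (2*(-¼)*5)² = (-5/2)² = 25/4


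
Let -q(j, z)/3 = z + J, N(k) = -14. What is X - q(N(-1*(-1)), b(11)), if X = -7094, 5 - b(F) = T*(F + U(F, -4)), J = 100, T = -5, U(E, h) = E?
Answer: -6449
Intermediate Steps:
b(F) = 5 + 10*F (b(F) = 5 - (-5)*(F + F) = 5 - (-5)*2*F = 5 - (-10)*F = 5 + 10*F)
q(j, z) = -300 - 3*z (q(j, z) = -3*(z + 100) = -3*(100 + z) = -300 - 3*z)
X - q(N(-1*(-1)), b(11)) = -7094 - (-300 - 3*(5 + 10*11)) = -7094 - (-300 - 3*(5 + 110)) = -7094 - (-300 - 3*115) = -7094 - (-300 - 345) = -7094 - 1*(-645) = -7094 + 645 = -6449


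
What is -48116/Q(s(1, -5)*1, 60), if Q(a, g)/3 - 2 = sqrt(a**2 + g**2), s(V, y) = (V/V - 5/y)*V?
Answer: 12029/1350 - 12029*sqrt(901)/1350 ≈ -258.55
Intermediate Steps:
s(V, y) = V*(1 - 5/y) (s(V, y) = (1 - 5/y)*V = V*(1 - 5/y))
Q(a, g) = 6 + 3*sqrt(a**2 + g**2)
-48116/Q(s(1, -5)*1, 60) = -48116/(6 + 3*sqrt(((1*(-5 - 5)/(-5))*1)**2 + 60**2)) = -48116/(6 + 3*sqrt(((1*(-1/5)*(-10))*1)**2 + 3600)) = -48116/(6 + 3*sqrt((2*1)**2 + 3600)) = -48116/(6 + 3*sqrt(2**2 + 3600)) = -48116/(6 + 3*sqrt(4 + 3600)) = -48116/(6 + 3*sqrt(3604)) = -48116/(6 + 3*(2*sqrt(901))) = -48116/(6 + 6*sqrt(901))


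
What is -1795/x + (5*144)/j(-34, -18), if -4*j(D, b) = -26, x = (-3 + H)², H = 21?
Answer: 443225/4212 ≈ 105.23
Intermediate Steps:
x = 324 (x = (-3 + 21)² = 18² = 324)
j(D, b) = 13/2 (j(D, b) = -¼*(-26) = 13/2)
-1795/x + (5*144)/j(-34, -18) = -1795/324 + (5*144)/(13/2) = -1795*1/324 + 720*(2/13) = -1795/324 + 1440/13 = 443225/4212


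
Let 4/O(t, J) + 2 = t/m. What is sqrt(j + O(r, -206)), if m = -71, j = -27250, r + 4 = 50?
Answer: I*sqrt(60198587)/47 ≈ 165.08*I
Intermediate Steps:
r = 46 (r = -4 + 50 = 46)
O(t, J) = 4/(-2 - t/71) (O(t, J) = 4/(-2 + t/(-71)) = 4/(-2 + t*(-1/71)) = 4/(-2 - t/71))
sqrt(j + O(r, -206)) = sqrt(-27250 - 284/(142 + 46)) = sqrt(-27250 - 284/188) = sqrt(-27250 - 284*1/188) = sqrt(-27250 - 71/47) = sqrt(-1280821/47) = I*sqrt(60198587)/47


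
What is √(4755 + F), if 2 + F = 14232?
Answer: √18985 ≈ 137.79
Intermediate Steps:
F = 14230 (F = -2 + 14232 = 14230)
√(4755 + F) = √(4755 + 14230) = √18985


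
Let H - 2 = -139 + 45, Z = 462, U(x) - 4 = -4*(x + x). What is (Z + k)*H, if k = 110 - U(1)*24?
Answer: -61456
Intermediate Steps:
U(x) = 4 - 8*x (U(x) = 4 - 4*(x + x) = 4 - 8*x)
k = 206 (k = 110 - (4 - 8*1)*24 = 110 - (4 - 8)*24 = 110 - (-4)*24 = 110 - 1*(-96) = 110 + 96 = 206)
H = -92 (H = 2 + (-139 + 45) = 2 - 94 = -92)
(Z + k)*H = (462 + 206)*(-92) = 668*(-92) = -61456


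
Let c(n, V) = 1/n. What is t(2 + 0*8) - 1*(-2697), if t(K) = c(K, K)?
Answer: 5395/2 ≈ 2697.5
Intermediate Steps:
c(n, V) = 1/n
t(K) = 1/K
t(2 + 0*8) - 1*(-2697) = 1/(2 + 0*8) - 1*(-2697) = 1/(2 + 0) + 2697 = 1/2 + 2697 = ½ + 2697 = 5395/2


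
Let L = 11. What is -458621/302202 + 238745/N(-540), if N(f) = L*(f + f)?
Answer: -862195933/39890664 ≈ -21.614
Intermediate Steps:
N(f) = 22*f (N(f) = 11*(f + f) = 11*(2*f) = 22*f)
-458621/302202 + 238745/N(-540) = -458621/302202 + 238745/((22*(-540))) = -458621*1/302202 + 238745/(-11880) = -458621/302202 + 238745*(-1/11880) = -458621/302202 - 47749/2376 = -862195933/39890664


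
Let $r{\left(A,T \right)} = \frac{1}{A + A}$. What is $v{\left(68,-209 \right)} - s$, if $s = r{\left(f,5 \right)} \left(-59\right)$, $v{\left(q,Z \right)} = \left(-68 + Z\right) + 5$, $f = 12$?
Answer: $- \frac{6469}{24} \approx -269.54$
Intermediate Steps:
$v{\left(q,Z \right)} = -63 + Z$
$r{\left(A,T \right)} = \frac{1}{2 A}$
$s = - \frac{59}{24}$ ($s = \frac{1}{2 \cdot 12} \left(-59\right) = \frac{1}{2} \cdot \frac{1}{12} \left(-59\right) = \frac{1}{24} \left(-59\right) = - \frac{59}{24} \approx -2.4583$)
$v{\left(68,-209 \right)} - s = \left(-63 - 209\right) - - \frac{59}{24} = -272 + \frac{59}{24} = - \frac{6469}{24}$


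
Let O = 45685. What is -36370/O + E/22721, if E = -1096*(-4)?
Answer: -125215946/207601777 ≈ -0.60315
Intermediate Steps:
E = 4384
-36370/O + E/22721 = -36370/45685 + 4384/22721 = -36370*1/45685 + 4384*(1/22721) = -7274/9137 + 4384/22721 = -125215946/207601777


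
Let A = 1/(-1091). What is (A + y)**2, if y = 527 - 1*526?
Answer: 1188100/1190281 ≈ 0.99817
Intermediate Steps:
y = 1 (y = 527 - 526 = 1)
A = -1/1091 ≈ -0.00091659
(A + y)**2 = (-1/1091 + 1)**2 = (1090/1091)**2 = 1188100/1190281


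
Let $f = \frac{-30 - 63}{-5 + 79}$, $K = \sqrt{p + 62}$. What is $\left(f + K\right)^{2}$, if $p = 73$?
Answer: $\frac{747909}{5476} - \frac{279 \sqrt{15}}{37} \approx 107.38$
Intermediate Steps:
$K = 3 \sqrt{15}$ ($K = \sqrt{73 + 62} = \sqrt{135} = 3 \sqrt{15} \approx 11.619$)
$f = - \frac{93}{74} \approx -1.2568$
$\left(f + K\right)^{2} = \left(- \frac{93}{74} + 3 \sqrt{15}\right)^{2}$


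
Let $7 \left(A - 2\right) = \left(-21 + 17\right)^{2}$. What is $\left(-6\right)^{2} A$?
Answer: $\frac{1080}{7} \approx 154.29$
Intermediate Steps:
$A = \frac{30}{7}$ ($A = 2 + \frac{\left(-21 + 17\right)^{2}}{7} = 2 + \frac{\left(-4\right)^{2}}{7} = 2 + \frac{1}{7} \cdot 16 = 2 + \frac{16}{7} = \frac{30}{7} \approx 4.2857$)
$\left(-6\right)^{2} A = \left(-6\right)^{2} \cdot \frac{30}{7} = 36 \cdot \frac{30}{7} = \frac{1080}{7}$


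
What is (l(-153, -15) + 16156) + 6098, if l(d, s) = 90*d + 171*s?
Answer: 5919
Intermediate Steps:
(l(-153, -15) + 16156) + 6098 = ((90*(-153) + 171*(-15)) + 16156) + 6098 = ((-13770 - 2565) + 16156) + 6098 = (-16335 + 16156) + 6098 = -179 + 6098 = 5919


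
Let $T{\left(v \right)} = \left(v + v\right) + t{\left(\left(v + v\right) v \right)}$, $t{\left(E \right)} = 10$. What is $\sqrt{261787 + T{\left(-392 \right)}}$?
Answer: $\sqrt{261013} \approx 510.89$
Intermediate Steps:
$T{\left(v \right)} = 10 + 2 v$ ($T{\left(v \right)} = \left(v + v\right) + 10 = 2 v + 10 = 10 + 2 v$)
$\sqrt{261787 + T{\left(-392 \right)}} = \sqrt{261787 + \left(10 + 2 \left(-392\right)\right)} = \sqrt{261787 + \left(10 - 784\right)} = \sqrt{261787 - 774} = \sqrt{261013}$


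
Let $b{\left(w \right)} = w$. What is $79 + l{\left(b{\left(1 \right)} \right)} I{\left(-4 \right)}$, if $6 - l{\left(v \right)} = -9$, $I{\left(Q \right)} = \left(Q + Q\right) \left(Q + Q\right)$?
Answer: $1039$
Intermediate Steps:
$I{\left(Q \right)} = 4 Q^{2}$ ($I{\left(Q \right)} = 2 Q 2 Q = 4 Q^{2}$)
$l{\left(v \right)} = 15$ ($l{\left(v \right)} = 6 - -9 = 6 + 9 = 15$)
$79 + l{\left(b{\left(1 \right)} \right)} I{\left(-4 \right)} = 79 + 15 \cdot 4 \left(-4\right)^{2} = 79 + 15 \cdot 4 \cdot 16 = 79 + 15 \cdot 64 = 79 + 960 = 1039$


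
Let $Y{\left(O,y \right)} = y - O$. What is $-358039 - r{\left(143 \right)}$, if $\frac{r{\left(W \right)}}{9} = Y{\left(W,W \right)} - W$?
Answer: $-356752$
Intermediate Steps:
$r{\left(W \right)} = - 9 W$ ($r{\left(W \right)} = 9 \left(\left(W - W\right) - W\right) = 9 \left(0 - W\right) = 9 \left(- W\right) = - 9 W$)
$-358039 - r{\left(143 \right)} = -358039 - \left(-9\right) 143 = -358039 - -1287 = -358039 + 1287 = -356752$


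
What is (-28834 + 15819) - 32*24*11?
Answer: -21463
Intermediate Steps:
(-28834 + 15819) - 32*24*11 = -13015 - 768*11 = -13015 - 8448 = -21463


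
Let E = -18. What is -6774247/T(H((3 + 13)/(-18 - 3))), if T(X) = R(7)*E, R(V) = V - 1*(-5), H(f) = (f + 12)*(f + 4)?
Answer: 6774247/216 ≈ 31362.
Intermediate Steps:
H(f) = (4 + f)*(12 + f) (H(f) = (12 + f)*(4 + f) = (4 + f)*(12 + f))
R(V) = 5 + V (R(V) = V + 5 = 5 + V)
T(X) = -216 (T(X) = (5 + 7)*(-18) = 12*(-18) = -216)
-6774247/T(H((3 + 13)/(-18 - 3))) = -6774247/(-216) = -6774247*(-1/216) = 6774247/216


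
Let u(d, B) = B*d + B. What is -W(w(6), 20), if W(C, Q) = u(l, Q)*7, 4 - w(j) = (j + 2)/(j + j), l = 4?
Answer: -700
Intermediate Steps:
u(d, B) = B + B*d
w(j) = 4 - (2 + j)/(2*j) (w(j) = 4 - (j + 2)/(j + j) = 4 - (2 + j)/(2*j))
W(C, Q) = 35*Q (W(C, Q) = (Q*(1 + 4))*7 = (Q*5)*7 = (5*Q)*7 = 35*Q)
-W(w(6), 20) = -35*20 = -1*700 = -700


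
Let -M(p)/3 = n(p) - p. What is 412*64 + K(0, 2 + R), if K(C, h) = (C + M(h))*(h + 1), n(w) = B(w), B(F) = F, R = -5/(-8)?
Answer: 26368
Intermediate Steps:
R = 5/8 (R = -5*(-⅛) = 5/8 ≈ 0.62500)
n(w) = w
M(p) = 0 (M(p) = -3*(p - p) = -3*0 = 0)
K(C, h) = C*(1 + h) (K(C, h) = (C + 0)*(h + 1) = C*(1 + h))
412*64 + K(0, 2 + R) = 412*64 + 0*(1 + (2 + 5/8)) = 26368 + 0*(1 + 21/8) = 26368 + 0*(29/8) = 26368 + 0 = 26368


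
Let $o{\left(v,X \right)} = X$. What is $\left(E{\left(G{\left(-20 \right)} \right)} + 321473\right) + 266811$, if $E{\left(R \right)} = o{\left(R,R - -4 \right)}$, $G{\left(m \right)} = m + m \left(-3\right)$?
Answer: $588328$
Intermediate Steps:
$G{\left(m \right)} = - 2 m$ ($G{\left(m \right)} = m - 3 m = - 2 m$)
$E{\left(R \right)} = 4 + R$ ($E{\left(R \right)} = R - -4 = R + 4 = 4 + R$)
$\left(E{\left(G{\left(-20 \right)} \right)} + 321473\right) + 266811 = \left(\left(4 - -40\right) + 321473\right) + 266811 = \left(\left(4 + 40\right) + 321473\right) + 266811 = \left(44 + 321473\right) + 266811 = 321517 + 266811 = 588328$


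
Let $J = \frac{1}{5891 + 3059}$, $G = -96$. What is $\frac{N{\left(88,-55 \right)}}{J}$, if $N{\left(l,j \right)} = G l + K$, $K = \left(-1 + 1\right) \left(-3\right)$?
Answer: $-75609600$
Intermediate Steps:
$K = 0$ ($K = 0 \left(-3\right) = 0$)
$J = \frac{1}{8950} \approx 0.00011173$
$N{\left(l,j \right)} = - 96 l$ ($N{\left(l,j \right)} = - 96 l + 0 = - 96 l$)
$\frac{N{\left(88,-55 \right)}}{J} = \left(-96\right) 88 \frac{1}{\frac{1}{8950}} = \left(-8448\right) 8950 = -75609600$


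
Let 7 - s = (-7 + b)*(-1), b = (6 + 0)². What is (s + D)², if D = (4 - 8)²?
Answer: 2704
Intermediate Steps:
b = 36 (b = 6² = 36)
D = 16 (D = (-4)² = 16)
s = 36 (s = 7 - (-7 + 36)*(-1) = 7 - 29*(-1) = 7 - 1*(-29) = 7 + 29 = 36)
(s + D)² = (36 + 16)² = 52² = 2704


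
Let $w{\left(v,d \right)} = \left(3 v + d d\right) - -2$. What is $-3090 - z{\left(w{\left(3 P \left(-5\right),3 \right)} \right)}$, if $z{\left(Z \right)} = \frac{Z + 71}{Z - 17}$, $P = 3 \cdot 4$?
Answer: $- \frac{843799}{273} \approx -3090.8$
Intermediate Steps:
$P = 12$
$w{\left(v,d \right)} = 2 + d^{2} + 3 v$ ($w{\left(v,d \right)} = \left(3 v + d^{2}\right) + 2 = \left(d^{2} + 3 v\right) + 2 = 2 + d^{2} + 3 v$)
$z{\left(Z \right)} = \frac{71 + Z}{-17 + Z}$
$-3090 - z{\left(w{\left(3 P \left(-5\right),3 \right)} \right)} = -3090 - \frac{71 + \left(2 + 3^{2} + 3 \cdot 3 \cdot 12 \left(-5\right)\right)}{-17 + \left(2 + 3^{2} + 3 \cdot 3 \cdot 12 \left(-5\right)\right)} = -3090 - \frac{71 + \left(2 + 9 + 3 \cdot 36 \left(-5\right)\right)}{-17 + \left(2 + 9 + 3 \cdot 36 \left(-5\right)\right)} = -3090 - \frac{71 + \left(2 + 9 + 3 \left(-180\right)\right)}{-17 + \left(2 + 9 + 3 \left(-180\right)\right)} = -3090 - \frac{71 + \left(2 + 9 - 540\right)}{-17 + \left(2 + 9 - 540\right)} = -3090 - \frac{71 - 529}{-17 - 529} = -3090 - \frac{1}{-546} \left(-458\right) = -3090 - \left(- \frac{1}{546}\right) \left(-458\right) = -3090 - \frac{229}{273} = - \frac{843799}{273}$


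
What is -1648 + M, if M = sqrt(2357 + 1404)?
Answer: -1648 + sqrt(3761) ≈ -1586.7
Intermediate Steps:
M = sqrt(3761) ≈ 61.327
-1648 + M = -1648 + sqrt(3761)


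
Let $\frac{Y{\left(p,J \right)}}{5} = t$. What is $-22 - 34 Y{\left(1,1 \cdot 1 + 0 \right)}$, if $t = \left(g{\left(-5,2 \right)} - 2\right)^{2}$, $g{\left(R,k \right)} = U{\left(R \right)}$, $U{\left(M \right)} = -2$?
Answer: $-2742$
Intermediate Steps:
$g{\left(R,k \right)} = -2$
$t = 16$ ($t = \left(-2 - 2\right)^{2} = \left(-4\right)^{2} = 16$)
$Y{\left(p,J \right)} = 80$ ($Y{\left(p,J \right)} = 5 \cdot 16 = 80$)
$-22 - 34 Y{\left(1,1 \cdot 1 + 0 \right)} = -22 - 2720 = -2742$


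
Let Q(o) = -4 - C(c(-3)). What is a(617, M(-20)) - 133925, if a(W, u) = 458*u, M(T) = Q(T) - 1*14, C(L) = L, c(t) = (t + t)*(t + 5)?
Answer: -136673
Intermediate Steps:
c(t) = 2*t*(5 + t) (c(t) = (2*t)*(5 + t) = 2*t*(5 + t))
Q(o) = 8 (Q(o) = -4 - 2*(-3)*(5 - 3) = -4 - 2*(-3)*2 = -4 - 1*(-12) = -4 + 12 = 8)
M(T) = -6 (M(T) = 8 - 1*14 = 8 - 14 = -6)
a(617, M(-20)) - 133925 = 458*(-6) - 133925 = -2748 - 133925 = -136673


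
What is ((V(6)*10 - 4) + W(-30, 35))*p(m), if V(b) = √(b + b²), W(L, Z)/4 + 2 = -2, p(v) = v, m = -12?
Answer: 240 - 120*√42 ≈ -537.69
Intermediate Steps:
W(L, Z) = -16 (W(L, Z) = -8 + 4*(-2) = -8 - 8 = -16)
((V(6)*10 - 4) + W(-30, 35))*p(m) = ((√(6*(1 + 6))*10 - 4) - 16)*(-12) = ((√(6*7)*10 - 4) - 16)*(-12) = ((√42*10 - 4) - 16)*(-12) = ((10*√42 - 4) - 16)*(-12) = ((-4 + 10*√42) - 16)*(-12) = (-20 + 10*√42)*(-12) = 240 - 120*√42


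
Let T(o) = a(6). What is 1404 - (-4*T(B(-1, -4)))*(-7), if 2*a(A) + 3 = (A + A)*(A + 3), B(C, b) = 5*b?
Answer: -66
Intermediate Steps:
a(A) = -3/2 + A*(3 + A) (a(A) = -3/2 + ((A + A)*(A + 3))/2 = -3/2 + ((2*A)*(3 + A))/2 = -3/2 + (2*A*(3 + A))/2 = -3/2 + A*(3 + A))
T(o) = 105/2 (T(o) = -3/2 + 6² + 3*6 = -3/2 + 36 + 18 = 105/2)
1404 - (-4*T(B(-1, -4)))*(-7) = 1404 - (-4*105/2)*(-7) = 1404 - (-210)*(-7) = 1404 - 1*1470 = 1404 - 1470 = -66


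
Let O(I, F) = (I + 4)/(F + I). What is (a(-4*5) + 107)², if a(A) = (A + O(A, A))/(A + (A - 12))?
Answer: 194853681/16900 ≈ 11530.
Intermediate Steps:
O(I, F) = (4 + I)/(F + I)
a(A) = (A + (4 + A)/(2*A))/(-12 + 2*A) (a(A) = (A + (4 + A)/(A + A))/(A + (A - 12)) = (A + (4 + A)/((2*A)))/(A + (-12 + A)) = (A + (1/(2*A))*(4 + A))/(-12 + 2*A) = (A + (4 + A)/(2*A))/(-12 + 2*A))
(a(-4*5) + 107)² = ((4 - 4*5 + 2*(-4*5)²)/(4*((-4*5))*(-6 - 4*5)) + 107)² = ((¼)*(4 - 20 + 2*(-20)²)/(-20*(-6 - 20)) + 107)² = ((¼)*(-1/20)*(4 - 20 + 2*400)/(-26) + 107)² = ((¼)*(-1/20)*(-1/26)*(4 - 20 + 800) + 107)² = ((¼)*(-1/20)*(-1/26)*784 + 107)² = (49/130 + 107)² = (13959/130)² = 194853681/16900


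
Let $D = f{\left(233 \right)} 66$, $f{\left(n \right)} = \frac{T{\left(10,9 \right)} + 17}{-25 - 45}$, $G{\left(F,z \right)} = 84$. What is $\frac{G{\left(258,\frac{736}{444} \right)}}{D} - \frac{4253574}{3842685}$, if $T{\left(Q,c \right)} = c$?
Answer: $- \frac{75490204}{16651635} \approx -4.5335$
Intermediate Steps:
$f{\left(n \right)} = - \frac{13}{35}$ ($f{\left(n \right)} = \frac{9 + 17}{-25 - 45} = \frac{26}{-70} = 26 \left(- \frac{1}{70}\right) = - \frac{13}{35}$)
$D = - \frac{858}{35}$ ($D = \left(- \frac{13}{35}\right) 66 = - \frac{858}{35} \approx -24.514$)
$\frac{G{\left(258,\frac{736}{444} \right)}}{D} - \frac{4253574}{3842685} = \frac{84}{- \frac{858}{35}} - \frac{4253574}{3842685} = 84 \left(- \frac{35}{858}\right) - \frac{1417858}{1280895} = - \frac{490}{143} - \frac{1417858}{1280895} = - \frac{75490204}{16651635}$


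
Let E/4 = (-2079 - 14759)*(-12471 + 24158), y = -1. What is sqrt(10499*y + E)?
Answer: I*sqrt(787153323) ≈ 28056.0*I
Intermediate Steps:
E = -787142824 (E = 4*((-2079 - 14759)*(-12471 + 24158)) = 4*(-16838*11687) = 4*(-196785706) = -787142824)
sqrt(10499*y + E) = sqrt(10499*(-1) - 787142824) = sqrt(-10499 - 787142824) = sqrt(-787153323) = I*sqrt(787153323)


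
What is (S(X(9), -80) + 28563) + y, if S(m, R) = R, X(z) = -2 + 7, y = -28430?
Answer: 53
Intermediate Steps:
X(z) = 5
(S(X(9), -80) + 28563) + y = (-80 + 28563) - 28430 = 28483 - 28430 = 53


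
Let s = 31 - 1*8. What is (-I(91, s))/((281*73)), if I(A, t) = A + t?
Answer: -114/20513 ≈ -0.0055574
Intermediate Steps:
s = 23 (s = 31 - 8 = 23)
(-I(91, s))/((281*73)) = (-(91 + 23))/((281*73)) = -1*114/20513 = -114*1/20513 = -114/20513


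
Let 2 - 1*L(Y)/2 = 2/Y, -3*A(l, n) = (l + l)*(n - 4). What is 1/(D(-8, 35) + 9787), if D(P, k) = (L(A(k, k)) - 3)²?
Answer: 1177225/11522691356 ≈ 0.00010217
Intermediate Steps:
A(l, n) = -2*l*(-4 + n)/3 (A(l, n) = -(l + l)*(n - 4)/3 = -2*l*(-4 + n)/3)
L(Y) = 4 - 4/Y
D(P, k) = (1 - 6/(k*(4 - k)))² (D(P, k) = ((4 - 4*3/(2*k*(4 - k))) - 3)² = ((4 - 6/(k*(4 - k))) - 3)² = (1 - 6/(k*(4 - k)))²)
1/(D(-8, 35) + 9787) = 1/((1 + 6/(35*(-4 + 35)))² + 9787) = 1/((1 + 6*(1/35)/31)² + 9787) = 1/((1 + 6*(1/35)*(1/31))² + 9787) = 1/((1 + 6/1085)² + 9787) = 1/((1091/1085)² + 9787) = 1/(1190281/1177225 + 9787) = 1/(11522691356/1177225) = 1177225/11522691356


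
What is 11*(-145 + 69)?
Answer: -836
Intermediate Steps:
11*(-145 + 69) = 11*(-76) = -836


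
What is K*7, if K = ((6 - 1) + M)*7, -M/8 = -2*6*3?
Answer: 14357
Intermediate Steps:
M = 288 (M = -8*(-2*6)*3 = -(-96)*3 = -8*(-36) = 288)
K = 2051 (K = ((6 - 1) + 288)*7 = (5 + 288)*7 = 293*7 = 2051)
K*7 = 2051*7 = 14357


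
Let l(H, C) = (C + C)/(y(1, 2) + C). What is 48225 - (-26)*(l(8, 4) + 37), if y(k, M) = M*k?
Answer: 147665/3 ≈ 49222.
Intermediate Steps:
l(H, C) = 2*C/(2 + C) (l(H, C) = (C + C)/(2*1 + C) = (2*C)/(2 + C) = 2*C/(2 + C))
48225 - (-26)*(l(8, 4) + 37) = 48225 - (-26)*(2*4/(2 + 4) + 37) = 48225 - (-26)*(2*4/6 + 37) = 48225 - (-26)*(2*4*(⅙) + 37) = 48225 - (-26)*(4/3 + 37) = 48225 - (-26)*115/3 = 48225 - 1*(-2990/3) = 48225 + 2990/3 = 147665/3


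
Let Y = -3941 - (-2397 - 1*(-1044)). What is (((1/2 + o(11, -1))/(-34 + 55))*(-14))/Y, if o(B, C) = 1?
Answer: 1/2588 ≈ 0.00038640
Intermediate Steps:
Y = -2588 (Y = -3941 - (-2397 + 1044) = -3941 - 1*(-1353) = -3941 + 1353 = -2588)
(((1/2 + o(11, -1))/(-34 + 55))*(-14))/Y = (((1/2 + 1)/(-34 + 55))*(-14))/(-2588) = (((½ + 1)/21)*(-14))*(-1/2588) = (((3/2)*(1/21))*(-14))*(-1/2588) = ((1/14)*(-14))*(-1/2588) = -1*(-1/2588) = 1/2588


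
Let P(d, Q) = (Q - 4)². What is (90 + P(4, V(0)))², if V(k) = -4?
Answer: 23716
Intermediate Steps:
P(d, Q) = (-4 + Q)²
(90 + P(4, V(0)))² = (90 + (-4 - 4)²)² = (90 + (-8)²)² = (90 + 64)² = 154² = 23716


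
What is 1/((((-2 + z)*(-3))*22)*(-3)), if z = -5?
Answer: -1/1386 ≈ -0.00072150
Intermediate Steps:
1/((((-2 + z)*(-3))*22)*(-3)) = 1/((((-2 - 5)*(-3))*22)*(-3)) = 1/((-7*(-3)*22)*(-3)) = 1/((21*22)*(-3)) = 1/(462*(-3)) = 1/(-1386) = -1/1386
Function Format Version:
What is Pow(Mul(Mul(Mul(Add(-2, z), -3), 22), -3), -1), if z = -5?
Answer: Rational(-1, 1386) ≈ -0.00072150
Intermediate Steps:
Pow(Mul(Mul(Mul(Add(-2, z), -3), 22), -3), -1) = Pow(Mul(Mul(Mul(Add(-2, -5), -3), 22), -3), -1) = Pow(Mul(Mul(Mul(-7, -3), 22), -3), -1) = Pow(Mul(Mul(21, 22), -3), -1) = Pow(Mul(462, -3), -1) = Pow(-1386, -1) = Rational(-1, 1386)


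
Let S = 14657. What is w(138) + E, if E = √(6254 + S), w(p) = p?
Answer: 138 + √20911 ≈ 282.61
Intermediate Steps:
E = √20911 (E = √(6254 + 14657) = √20911 ≈ 144.61)
w(138) + E = 138 + √20911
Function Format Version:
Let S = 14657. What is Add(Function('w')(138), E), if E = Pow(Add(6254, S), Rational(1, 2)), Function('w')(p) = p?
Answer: Add(138, Pow(20911, Rational(1, 2))) ≈ 282.61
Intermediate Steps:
E = Pow(20911, Rational(1, 2)) (E = Pow(Add(6254, 14657), Rational(1, 2)) = Pow(20911, Rational(1, 2)) ≈ 144.61)
Add(Function('w')(138), E) = Add(138, Pow(20911, Rational(1, 2)))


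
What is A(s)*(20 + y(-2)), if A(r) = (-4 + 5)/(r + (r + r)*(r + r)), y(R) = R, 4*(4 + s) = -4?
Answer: 18/95 ≈ 0.18947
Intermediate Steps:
s = -5 (s = -4 + (¼)*(-4) = -4 - 1 = -5)
A(r) = 1/(r + 4*r²) (A(r) = 1/(r + (2*r)*(2*r)) = 1/(r + 4*r²))
A(s)*(20 + y(-2)) = (1/((-5)*(1 + 4*(-5))))*(20 - 2) = -1/(5*(1 - 20))*18 = -⅕/(-19)*18 = -⅕*(-1/19)*18 = (1/95)*18 = 18/95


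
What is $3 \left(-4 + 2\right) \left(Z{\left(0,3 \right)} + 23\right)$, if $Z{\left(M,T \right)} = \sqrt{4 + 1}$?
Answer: $-138 - 6 \sqrt{5} \approx -151.42$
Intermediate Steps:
$Z{\left(M,T \right)} = \sqrt{5}$
$3 \left(-4 + 2\right) \left(Z{\left(0,3 \right)} + 23\right) = 3 \left(-4 + 2\right) \left(\sqrt{5} + 23\right) = 3 \left(-2\right) \left(23 + \sqrt{5}\right) = - 6 \left(23 + \sqrt{5}\right) = -138 - 6 \sqrt{5}$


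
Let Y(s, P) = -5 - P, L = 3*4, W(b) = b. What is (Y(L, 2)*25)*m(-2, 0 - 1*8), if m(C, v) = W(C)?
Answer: 350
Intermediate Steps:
m(C, v) = C
L = 12
(Y(L, 2)*25)*m(-2, 0 - 1*8) = ((-5 - 1*2)*25)*(-2) = ((-5 - 2)*25)*(-2) = -7*25*(-2) = -175*(-2) = 350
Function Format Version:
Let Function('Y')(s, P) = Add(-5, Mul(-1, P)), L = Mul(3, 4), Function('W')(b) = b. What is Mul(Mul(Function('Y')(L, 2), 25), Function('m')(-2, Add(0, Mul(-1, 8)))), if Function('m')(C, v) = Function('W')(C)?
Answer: 350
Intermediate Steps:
Function('m')(C, v) = C
L = 12
Mul(Mul(Function('Y')(L, 2), 25), Function('m')(-2, Add(0, Mul(-1, 8)))) = Mul(Mul(Add(-5, Mul(-1, 2)), 25), -2) = Mul(Mul(Add(-5, -2), 25), -2) = Mul(Mul(-7, 25), -2) = Mul(-175, -2) = 350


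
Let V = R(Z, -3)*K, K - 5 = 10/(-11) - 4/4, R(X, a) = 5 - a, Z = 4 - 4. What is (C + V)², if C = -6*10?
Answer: 150544/121 ≈ 1244.2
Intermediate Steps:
Z = 0
K = 34/11 (K = 5 + (10/(-11) - 4/4) = 5 + (10*(-1/11) - 4*¼) = 5 + (-10/11 - 1) = 5 - 21/11 = 34/11 ≈ 3.0909)
C = -60
V = 272/11 (V = (5 - 1*(-3))*(34/11) = (5 + 3)*(34/11) = 8*(34/11) = 272/11 ≈ 24.727)
(C + V)² = (-60 + 272/11)² = (-388/11)² = 150544/121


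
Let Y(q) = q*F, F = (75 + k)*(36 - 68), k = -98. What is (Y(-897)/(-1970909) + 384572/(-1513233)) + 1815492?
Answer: 5414604441697547912/2982444538797 ≈ 1.8155e+6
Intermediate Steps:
F = 736 (F = (75 - 98)*(36 - 68) = -23*(-32) = 736)
Y(q) = 736*q (Y(q) = q*736 = 736*q)
(Y(-897)/(-1970909) + 384572/(-1513233)) + 1815492 = ((736*(-897))/(-1970909) + 384572/(-1513233)) + 1815492 = (-660192*(-1/1970909) + 384572*(-1/1513233)) + 1815492 = (660192/1970909 - 384572/1513233) + 1815492 = 241067904788/2982444538797 + 1815492 = 5414604441697547912/2982444538797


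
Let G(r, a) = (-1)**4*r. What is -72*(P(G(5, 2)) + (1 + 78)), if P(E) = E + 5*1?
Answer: -6408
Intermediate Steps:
G(r, a) = r (G(r, a) = 1*r = r)
P(E) = 5 + E (P(E) = E + 5 = 5 + E)
-72*(P(G(5, 2)) + (1 + 78)) = -72*((5 + 5) + (1 + 78)) = -72*(10 + 79) = -72*89 = -6408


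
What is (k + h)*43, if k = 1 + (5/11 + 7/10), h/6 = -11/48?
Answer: 14749/440 ≈ 33.520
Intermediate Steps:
h = -11/8 (h = 6*(-11/48) = -11/8 ≈ -1.3750)
k = 237/110 (k = 1 + (5*(1/11) + 7*(⅒)) = 1 + (5/11 + 7/10) = 1 + 127/110 = 237/110 ≈ 2.1545)
(k + h)*43 = (237/110 - 11/8)*43 = (343/440)*43 = 14749/440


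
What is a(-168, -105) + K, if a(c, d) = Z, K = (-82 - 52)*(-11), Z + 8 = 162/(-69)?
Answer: 33664/23 ≈ 1463.7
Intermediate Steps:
Z = -238/23 (Z = -8 + 162/(-69) = -8 + 162*(-1/69) = -8 - 54/23 = -238/23 ≈ -10.348)
K = 1474 (K = -134*(-11) = 1474)
a(c, d) = -238/23
a(-168, -105) + K = -238/23 + 1474 = 33664/23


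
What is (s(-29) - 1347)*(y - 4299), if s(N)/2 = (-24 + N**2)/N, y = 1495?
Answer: 114114388/29 ≈ 3.9350e+6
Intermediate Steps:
s(N) = 2*(-24 + N**2)/N (s(N) = 2*((-24 + N**2)/N) = 2*(-24 + N**2)/N)
(s(-29) - 1347)*(y - 4299) = ((-48/(-29) + 2*(-29)) - 1347)*(1495 - 4299) = ((-48*(-1/29) - 58) - 1347)*(-2804) = ((48/29 - 58) - 1347)*(-2804) = (-1634/29 - 1347)*(-2804) = -40697/29*(-2804) = 114114388/29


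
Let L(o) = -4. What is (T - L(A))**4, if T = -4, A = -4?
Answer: 0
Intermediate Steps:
(T - L(A))**4 = (-4 - 1*(-4))**4 = (-4 + 4)**4 = 0**4 = 0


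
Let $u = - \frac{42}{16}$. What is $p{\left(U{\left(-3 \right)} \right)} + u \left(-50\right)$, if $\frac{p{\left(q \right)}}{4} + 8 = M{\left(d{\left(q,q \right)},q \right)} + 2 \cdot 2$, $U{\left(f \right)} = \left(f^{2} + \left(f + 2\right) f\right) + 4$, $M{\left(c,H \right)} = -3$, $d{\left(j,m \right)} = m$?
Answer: $\frac{413}{4} \approx 103.25$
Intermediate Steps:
$U{\left(f \right)} = 4 + f^{2} + f \left(2 + f\right)$ ($U{\left(f \right)} = \left(f^{2} + \left(2 + f\right) f\right) + 4 = \left(f^{2} + f \left(2 + f\right)\right) + 4 = 4 + f^{2} + f \left(2 + f\right)$)
$u = - \frac{21}{8}$ ($u = \left(-42\right) \frac{1}{16} = - \frac{21}{8} \approx -2.625$)
$p{\left(q \right)} = -28$ ($p{\left(q \right)} = -32 + 4 \left(-3 + 2 \cdot 2\right) = -32 + 4 \left(-3 + 4\right) = -32 + 4 \cdot 1 = -32 + 4 = -28$)
$p{\left(U{\left(-3 \right)} \right)} + u \left(-50\right) = -28 - - \frac{525}{4} = -28 + \frac{525}{4} = \frac{413}{4}$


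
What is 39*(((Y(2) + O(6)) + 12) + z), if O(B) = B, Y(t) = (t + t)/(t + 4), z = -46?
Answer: -1066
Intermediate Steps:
Y(t) = 2*t/(4 + t) (Y(t) = (2*t)/(4 + t) = 2*t/(4 + t))
39*(((Y(2) + O(6)) + 12) + z) = 39*(((2*2/(4 + 2) + 6) + 12) - 46) = 39*(((2*2/6 + 6) + 12) - 46) = 39*(((2*2*(⅙) + 6) + 12) - 46) = 39*(((⅔ + 6) + 12) - 46) = 39*((20/3 + 12) - 46) = 39*(56/3 - 46) = 39*(-82/3) = -1066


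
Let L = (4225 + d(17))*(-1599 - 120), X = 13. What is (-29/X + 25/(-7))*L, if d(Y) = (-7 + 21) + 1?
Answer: 3848359680/91 ≈ 4.2290e+7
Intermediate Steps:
d(Y) = 15 (d(Y) = 14 + 1 = 15)
L = -7288560 (L = (4225 + 15)*(-1599 - 120) = 4240*(-1719) = -7288560)
(-29/X + 25/(-7))*L = (-29/13 + 25/(-7))*(-7288560) = (-29*1/13 + 25*(-⅐))*(-7288560) = (-29/13 - 25/7)*(-7288560) = -528/91*(-7288560) = 3848359680/91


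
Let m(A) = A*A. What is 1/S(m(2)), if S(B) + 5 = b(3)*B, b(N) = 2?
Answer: 1/3 ≈ 0.33333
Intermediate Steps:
m(A) = A**2
S(B) = -5 + 2*B
1/S(m(2)) = 1/(-5 + 2*2**2) = 1/(-5 + 2*4) = 1/(-5 + 8) = 1/3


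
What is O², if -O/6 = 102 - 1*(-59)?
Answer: 933156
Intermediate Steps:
O = -966 (O = -6*(102 - 1*(-59)) = -6*(102 + 59) = -6*161 = -966)
O² = (-966)² = 933156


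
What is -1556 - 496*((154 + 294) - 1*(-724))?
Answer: -582868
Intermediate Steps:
-1556 - 496*((154 + 294) - 1*(-724)) = -1556 - 496*(448 + 724) = -1556 - 496*1172 = -1556 - 581312 = -582868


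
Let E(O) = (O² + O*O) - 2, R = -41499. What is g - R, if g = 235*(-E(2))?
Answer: 40089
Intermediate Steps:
E(O) = -2 + 2*O² (E(O) = (O² + O²) - 2 = 2*O² - 2 = -2 + 2*O²)
g = -1410 (g = 235*(-(-2 + 2*2²)) = 235*(-(-2 + 2*4)) = 235*(-(-2 + 8)) = 235*(-1*6) = 235*(-6) = -1410)
g - R = -1410 - 1*(-41499) = -1410 + 41499 = 40089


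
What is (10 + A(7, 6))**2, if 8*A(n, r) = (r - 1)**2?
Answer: 11025/64 ≈ 172.27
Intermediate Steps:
A(n, r) = (-1 + r)**2/8 (A(n, r) = (r - 1)**2/8 = (-1 + r)**2/8)
(10 + A(7, 6))**2 = (10 + (-1 + 6)**2/8)**2 = (10 + (1/8)*5**2)**2 = (10 + (1/8)*25)**2 = (10 + 25/8)**2 = (105/8)**2 = 11025/64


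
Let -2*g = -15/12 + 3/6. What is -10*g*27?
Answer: -405/4 ≈ -101.25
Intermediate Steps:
g = 3/8 (g = -(-15/12 + 3/6)/2 = -(-15*1/12 + 3*(⅙))/2 = -(-5/4 + ½)/2 = -½*(-¾) = 3/8 ≈ 0.37500)
-10*g*27 = -10*3/8*27 = -15/4*27 = -405/4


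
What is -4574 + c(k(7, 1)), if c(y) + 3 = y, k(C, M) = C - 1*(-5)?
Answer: -4565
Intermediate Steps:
k(C, M) = 5 + C (k(C, M) = C + 5 = 5 + C)
c(y) = -3 + y
-4574 + c(k(7, 1)) = -4574 + (-3 + (5 + 7)) = -4574 + (-3 + 12) = -4574 + 9 = -4565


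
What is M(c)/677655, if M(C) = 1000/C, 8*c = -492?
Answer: -400/16670313 ≈ -2.3995e-5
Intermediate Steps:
c = -123/2 (c = (⅛)*(-492) = -123/2 ≈ -61.500)
M(c)/677655 = (1000/(-123/2))/677655 = (1000*(-2/123))*(1/677655) = -2000/123*1/677655 = -400/16670313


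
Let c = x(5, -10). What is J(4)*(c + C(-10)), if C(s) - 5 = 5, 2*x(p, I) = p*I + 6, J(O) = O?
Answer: -48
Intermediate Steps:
x(p, I) = 3 + I*p/2 (x(p, I) = (p*I + 6)/2 = (I*p + 6)/2 = (6 + I*p)/2 = 3 + I*p/2)
c = -22 (c = 3 + (½)*(-10)*5 = 3 - 25 = -22)
C(s) = 10 (C(s) = 5 + 5 = 10)
J(4)*(c + C(-10)) = 4*(-22 + 10) = 4*(-12) = -48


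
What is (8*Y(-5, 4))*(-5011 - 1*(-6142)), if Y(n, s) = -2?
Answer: -18096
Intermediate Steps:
(8*Y(-5, 4))*(-5011 - 1*(-6142)) = (8*(-2))*(-5011 - 1*(-6142)) = -16*(-5011 + 6142) = -16*1131 = -18096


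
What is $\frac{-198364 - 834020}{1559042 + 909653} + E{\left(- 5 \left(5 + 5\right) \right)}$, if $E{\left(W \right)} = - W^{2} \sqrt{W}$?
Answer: $- \frac{1032384}{2468695} - 12500 i \sqrt{2} \approx -0.41819 - 17678.0 i$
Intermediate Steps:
$E{\left(W \right)} = - W^{\frac{5}{2}}$
$\frac{-198364 - 834020}{1559042 + 909653} + E{\left(- 5 \left(5 + 5\right) \right)} = \frac{-198364 - 834020}{1559042 + 909653} - \left(- 5 \left(5 + 5\right)\right)^{\frac{5}{2}} = - \frac{1032384}{2468695} - \left(\left(-5\right) 10\right)^{\frac{5}{2}} = \left(-1032384\right) \frac{1}{2468695} - \left(-50\right)^{\frac{5}{2}} = - \frac{1032384}{2468695} - 12500 i \sqrt{2}$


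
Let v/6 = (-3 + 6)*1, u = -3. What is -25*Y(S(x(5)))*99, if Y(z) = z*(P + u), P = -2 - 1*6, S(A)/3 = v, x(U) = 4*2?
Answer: 1470150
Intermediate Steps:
x(U) = 8
v = 18 (v = 6*((-3 + 6)*1) = 6*(3*1) = 6*3 = 18)
S(A) = 54 (S(A) = 3*18 = 54)
P = -8 (P = -2 - 6 = -8)
Y(z) = -11*z (Y(z) = z*(-8 - 3) = z*(-11) = -11*z)
-25*Y(S(x(5)))*99 = -(-275)*54*99 = -25*(-594)*99 = 14850*99 = 1470150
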